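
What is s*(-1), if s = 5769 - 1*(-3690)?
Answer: -9459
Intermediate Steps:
s = 9459 (s = 5769 + 3690 = 9459)
s*(-1) = 9459*(-1) = -9459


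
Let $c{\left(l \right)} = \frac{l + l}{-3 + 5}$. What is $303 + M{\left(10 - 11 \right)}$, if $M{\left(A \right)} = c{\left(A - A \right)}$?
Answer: $303$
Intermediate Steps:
$c{\left(l \right)} = l$ ($c{\left(l \right)} = \frac{2 l}{2} = 2 l \frac{1}{2} = l$)
$M{\left(A \right)} = 0$ ($M{\left(A \right)} = A - A = 0$)
$303 + M{\left(10 - 11 \right)} = 303 + 0 = 303$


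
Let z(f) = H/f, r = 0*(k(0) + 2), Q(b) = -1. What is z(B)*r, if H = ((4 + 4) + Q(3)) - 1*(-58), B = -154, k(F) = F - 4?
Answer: 0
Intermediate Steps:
k(F) = -4 + F
r = 0 (r = 0*((-4 + 0) + 2) = 0*(-4 + 2) = 0*(-2) = 0)
H = 65 (H = ((4 + 4) - 1) - 1*(-58) = (8 - 1) + 58 = 7 + 58 = 65)
z(f) = 65/f
z(B)*r = (65/(-154))*0 = (65*(-1/154))*0 = -65/154*0 = 0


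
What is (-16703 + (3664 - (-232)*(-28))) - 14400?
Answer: -33935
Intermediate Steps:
(-16703 + (3664 - (-232)*(-28))) - 14400 = (-16703 + (3664 - 1*6496)) - 14400 = (-16703 + (3664 - 6496)) - 14400 = (-16703 - 2832) - 14400 = -19535 - 14400 = -33935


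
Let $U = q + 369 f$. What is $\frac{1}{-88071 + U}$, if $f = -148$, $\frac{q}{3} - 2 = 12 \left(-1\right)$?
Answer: $- \frac{1}{142713} \approx -7.0071 \cdot 10^{-6}$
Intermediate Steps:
$q = -30$ ($q = 6 + 3 \cdot 12 \left(-1\right) = 6 + 3 \left(-12\right) = 6 - 36 = -30$)
$U = -54642$ ($U = -30 + 369 \left(-148\right) = -30 - 54612 = -54642$)
$\frac{1}{-88071 + U} = \frac{1}{-88071 - 54642} = \frac{1}{-142713} = - \frac{1}{142713}$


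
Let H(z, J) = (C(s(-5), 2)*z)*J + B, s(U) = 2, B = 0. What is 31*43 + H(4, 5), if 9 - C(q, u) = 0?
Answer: 1513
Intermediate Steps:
C(q, u) = 9 (C(q, u) = 9 - 1*0 = 9 + 0 = 9)
H(z, J) = 9*J*z (H(z, J) = (9*z)*J + 0 = 9*J*z + 0 = 9*J*z)
31*43 + H(4, 5) = 31*43 + 9*5*4 = 1333 + 180 = 1513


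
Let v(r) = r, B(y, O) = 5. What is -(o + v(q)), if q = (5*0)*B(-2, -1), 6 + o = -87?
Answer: 93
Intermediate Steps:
o = -93 (o = -6 - 87 = -93)
q = 0 (q = (5*0)*5 = 0*5 = 0)
-(o + v(q)) = -(-93 + 0) = -1*(-93) = 93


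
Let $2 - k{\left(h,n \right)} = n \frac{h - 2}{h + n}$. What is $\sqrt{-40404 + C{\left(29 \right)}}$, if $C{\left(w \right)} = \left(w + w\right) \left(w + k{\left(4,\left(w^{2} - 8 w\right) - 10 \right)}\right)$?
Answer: $\frac{i \sqrt{1564376434}}{201} \approx 196.78 i$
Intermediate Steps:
$k{\left(h,n \right)} = 2 - \frac{n \left(-2 + h\right)}{h + n}$ ($k{\left(h,n \right)} = 2 - n \frac{h - 2}{h + n} = 2 - n \frac{-2 + h}{h + n} = 2 - \frac{n \left(-2 + h\right)}{h + n}$)
$C{\left(w \right)} = 2 w \left(w + \frac{8}{-6 + w^{2} - 8 w}\right)$ ($C{\left(w \right)} = \left(w + w\right) \left(w + \frac{2 \cdot 4 + 4 \left(\left(w^{2} - 8 w\right) - 10\right) - 4 \left(\left(w^{2} - 8 w\right) - 10\right)}{4 - \left(10 - w^{2} + 8 w\right)}\right) = 2 w \left(w + \frac{8 + 4 \left(-10 + w^{2} - 8 w\right) - 4 \left(-10 + w^{2} - 8 w\right)}{4 - \left(10 - w^{2} + 8 w\right)}\right) = 2 w \left(w + \frac{8 - \left(40 - 4 w^{2} + 32 w\right) + \left(40 - 4 w^{2} + 32 w\right)}{-6 + w^{2} - 8 w}\right) = 2 w \left(w + \frac{1}{-6 + w^{2} - 8 w} 8\right) = 2 w \left(w + \frac{8}{-6 + w^{2} - 8 w}\right)$)
$\sqrt{-40404 + C{\left(29 \right)}} = \sqrt{-40404 + 2 \cdot 29 \frac{1}{6 - 29^{2} + 8 \cdot 29} \left(-8 + 29 \left(6 - 29^{2} + 8 \cdot 29\right)\right)} = \sqrt{-40404 + 2 \cdot 29 \frac{1}{6 - 841 + 232} \left(-8 + 29 \left(6 - 841 + 232\right)\right)} = \sqrt{-40404 + 2 \cdot 29 \frac{1}{-603} \left(-8 + 29 \left(-603\right)\right)} = \sqrt{-40404 + 2 \cdot 29 \left(- \frac{1}{603}\right) \left(-8 - 17487\right)} = \sqrt{-40404 + 2 \cdot 29 \left(- \frac{1}{603}\right) \left(-17495\right)} = \sqrt{-40404 + \frac{1014710}{603}} = \sqrt{- \frac{23348902}{603}} = \frac{i \sqrt{1564376434}}{201}$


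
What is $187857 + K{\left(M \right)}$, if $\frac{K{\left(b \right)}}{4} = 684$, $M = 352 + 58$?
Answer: $190593$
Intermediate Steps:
$M = 410$
$K{\left(b \right)} = 2736$ ($K{\left(b \right)} = 4 \cdot 684 = 2736$)
$187857 + K{\left(M \right)} = 187857 + 2736 = 190593$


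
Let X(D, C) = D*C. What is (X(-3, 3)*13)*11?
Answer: -1287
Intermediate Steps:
X(D, C) = C*D
(X(-3, 3)*13)*11 = ((3*(-3))*13)*11 = -9*13*11 = -117*11 = -1287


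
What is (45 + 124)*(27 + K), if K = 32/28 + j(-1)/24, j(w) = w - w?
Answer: 33293/7 ≈ 4756.1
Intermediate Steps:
j(w) = 0
K = 8/7 (K = 32/28 + 0/24 = 32*(1/28) + 0*(1/24) = 8/7 + 0 = 8/7 ≈ 1.1429)
(45 + 124)*(27 + K) = (45 + 124)*(27 + 8/7) = 169*(197/7) = 33293/7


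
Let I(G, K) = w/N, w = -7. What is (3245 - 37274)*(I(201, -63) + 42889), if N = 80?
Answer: -116757344277/80 ≈ -1.4595e+9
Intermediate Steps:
I(G, K) = -7/80
(3245 - 37274)*(I(201, -63) + 42889) = (3245 - 37274)*(-7/80 + 42889) = -34029*3431113/80 = -116757344277/80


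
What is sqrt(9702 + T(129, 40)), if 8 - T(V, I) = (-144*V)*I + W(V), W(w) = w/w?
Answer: sqrt(752749) ≈ 867.61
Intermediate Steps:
W(w) = 1
T(V, I) = 7 + 144*I*V (T(V, I) = 8 - ((-144*V)*I + 1) = 8 - (-144*I*V + 1) = 8 - (1 - 144*I*V) = 8 + (-1 + 144*I*V) = 7 + 144*I*V)
sqrt(9702 + T(129, 40)) = sqrt(9702 + (7 + 144*40*129)) = sqrt(9702 + (7 + 743040)) = sqrt(9702 + 743047) = sqrt(752749)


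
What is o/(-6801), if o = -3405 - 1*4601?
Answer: 8006/6801 ≈ 1.1772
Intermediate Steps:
o = -8006 (o = -3405 - 4601 = -8006)
o/(-6801) = -8006/(-6801) = -8006*(-1/6801) = 8006/6801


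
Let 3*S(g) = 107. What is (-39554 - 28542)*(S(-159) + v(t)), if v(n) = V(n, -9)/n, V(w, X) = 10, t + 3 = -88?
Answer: -94429696/39 ≈ -2.4213e+6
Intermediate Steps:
t = -91 (t = -3 - 88 = -91)
S(g) = 107/3 (S(g) = (⅓)*107 = 107/3)
v(n) = 10/n
(-39554 - 28542)*(S(-159) + v(t)) = (-39554 - 28542)*(107/3 + 10/(-91)) = -68096*(107/3 + 10*(-1/91)) = -68096*(107/3 - 10/91) = -68096*9707/273 = -94429696/39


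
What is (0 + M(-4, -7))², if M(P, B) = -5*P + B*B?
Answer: 4761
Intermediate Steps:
M(P, B) = B² - 5*P (M(P, B) = -5*P + B² = B² - 5*P)
(0 + M(-4, -7))² = (0 + ((-7)² - 5*(-4)))² = (0 + (49 + 20))² = (0 + 69)² = 69² = 4761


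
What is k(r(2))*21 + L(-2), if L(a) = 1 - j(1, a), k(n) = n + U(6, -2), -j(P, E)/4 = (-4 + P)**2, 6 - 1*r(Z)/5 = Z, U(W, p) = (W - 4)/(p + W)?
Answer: 935/2 ≈ 467.50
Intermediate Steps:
U(W, p) = (-4 + W)/(W + p)
r(Z) = 30 - 5*Z
j(P, E) = -4*(-4 + P)**2
k(n) = 1/2 + n (k(n) = n + (-4 + 6)/(6 - 2) = n + 2/4 = n + (1/4)*2 = n + 1/2 = 1/2 + n)
L(a) = 37 (L(a) = 1 - (-4)*(-4 + 1)**2 = 1 - (-4)*(-3)**2 = 1 - (-4)*9 = 1 - 1*(-36) = 1 + 36 = 37)
k(r(2))*21 + L(-2) = (1/2 + (30 - 5*2))*21 + 37 = (1/2 + (30 - 10))*21 + 37 = (1/2 + 20)*21 + 37 = (41/2)*21 + 37 = 861/2 + 37 = 935/2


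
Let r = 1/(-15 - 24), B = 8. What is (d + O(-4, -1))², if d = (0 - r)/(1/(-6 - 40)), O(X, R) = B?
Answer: 70756/1521 ≈ 46.519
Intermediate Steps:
r = -1/39 (r = 1/(-39) = -1/39 ≈ -0.025641)
O(X, R) = 8
d = -46/39 (d = (0 - 1*(-1/39))/(1/(-6 - 40)) = (0 + 1/39)/(1/(-46)) = 1/(39*(-1/46)) = (1/39)*(-46) = -46/39 ≈ -1.1795)
(d + O(-4, -1))² = (-46/39 + 8)² = (266/39)² = 70756/1521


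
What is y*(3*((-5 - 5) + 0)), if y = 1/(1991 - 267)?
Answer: -15/862 ≈ -0.017401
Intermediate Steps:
y = 1/1724 ≈ 0.00058005
y*(3*((-5 - 5) + 0)) = (3*((-5 - 5) + 0))/1724 = (3*(-10 + 0))/1724 = (3*(-10))/1724 = (1/1724)*(-30) = -15/862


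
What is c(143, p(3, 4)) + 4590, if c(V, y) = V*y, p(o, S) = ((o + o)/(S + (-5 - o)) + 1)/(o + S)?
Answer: 64117/14 ≈ 4579.8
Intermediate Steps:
p(o, S) = (1 + 2*o/(-5 + S - o))/(S + o) (p(o, S) = ((2*o)/(-5 + S - o) + 1)/(S + o) = (2*o/(-5 + S - o) + 1)/(S + o) = (1 + 2*o/(-5 + S - o))/(S + o))
c(143, p(3, 4)) + 4590 = 143*((5 - 1*4 - 1*3)/(3² - 1*4² + 5*4 + 5*3)) + 4590 = 143*((5 - 4 - 3)/(9 - 1*16 + 20 + 15)) + 4590 = 143*(-2/(9 - 16 + 20 + 15)) + 4590 = 143*(-2/28) + 4590 = 143*((1/28)*(-2)) + 4590 = 143*(-1/14) + 4590 = -143/14 + 4590 = 64117/14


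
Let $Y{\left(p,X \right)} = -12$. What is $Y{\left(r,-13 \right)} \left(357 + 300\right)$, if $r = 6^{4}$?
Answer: $-7884$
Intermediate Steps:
$r = 1296$
$Y{\left(r,-13 \right)} \left(357 + 300\right) = - 12 \left(357 + 300\right) = \left(-12\right) 657 = -7884$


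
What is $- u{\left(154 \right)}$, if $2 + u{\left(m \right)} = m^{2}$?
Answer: $-23714$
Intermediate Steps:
$u{\left(m \right)} = -2 + m^{2}$
$- u{\left(154 \right)} = - (-2 + 154^{2}) = - (-2 + 23716) = \left(-1\right) 23714 = -23714$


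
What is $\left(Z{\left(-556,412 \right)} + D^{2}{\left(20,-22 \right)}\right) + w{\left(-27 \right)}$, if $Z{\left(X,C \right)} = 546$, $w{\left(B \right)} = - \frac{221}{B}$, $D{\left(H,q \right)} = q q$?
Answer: $\frac{6339875}{27} \approx 2.3481 \cdot 10^{5}$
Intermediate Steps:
$D{\left(H,q \right)} = q^{2}$
$\left(Z{\left(-556,412 \right)} + D^{2}{\left(20,-22 \right)}\right) + w{\left(-27 \right)} = \left(546 + \left(\left(-22\right)^{2}\right)^{2}\right) - \frac{221}{-27} = \left(546 + 484^{2}\right) - - \frac{221}{27} = \left(546 + 234256\right) + \frac{221}{27} = 234802 + \frac{221}{27} = \frac{6339875}{27}$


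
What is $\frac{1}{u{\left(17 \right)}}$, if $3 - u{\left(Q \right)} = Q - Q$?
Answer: $\frac{1}{3} \approx 0.33333$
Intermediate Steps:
$u{\left(Q \right)} = 3$ ($u{\left(Q \right)} = 3 - \left(Q - Q\right) = 3 - 0 = 3 + 0 = 3$)
$\frac{1}{u{\left(17 \right)}} = \frac{1}{3}$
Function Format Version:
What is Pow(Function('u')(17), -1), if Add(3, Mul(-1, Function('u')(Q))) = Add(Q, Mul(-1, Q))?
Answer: Rational(1, 3) ≈ 0.33333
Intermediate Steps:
Function('u')(Q) = 3 (Function('u')(Q) = Add(3, Mul(-1, Add(Q, Mul(-1, Q)))) = Add(3, Mul(-1, 0)) = Add(3, 0) = 3)
Pow(Function('u')(17), -1) = Pow(3, -1) = Rational(1, 3)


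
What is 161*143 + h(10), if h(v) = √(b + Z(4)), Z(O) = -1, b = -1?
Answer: 23023 + I*√2 ≈ 23023.0 + 1.4142*I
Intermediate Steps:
h(v) = I*√2 (h(v) = √(-1 - 1) = √(-2) = I*√2)
161*143 + h(10) = 161*143 + I*√2 = 23023 + I*√2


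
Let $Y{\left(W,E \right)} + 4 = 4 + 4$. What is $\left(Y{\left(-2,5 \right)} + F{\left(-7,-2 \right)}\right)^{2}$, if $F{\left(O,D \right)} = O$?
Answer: $9$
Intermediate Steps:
$Y{\left(W,E \right)} = 4$ ($Y{\left(W,E \right)} = -4 + \left(4 + 4\right) = -4 + 8 = 4$)
$\left(Y{\left(-2,5 \right)} + F{\left(-7,-2 \right)}\right)^{2} = \left(4 - 7\right)^{2} = \left(-3\right)^{2} = 9$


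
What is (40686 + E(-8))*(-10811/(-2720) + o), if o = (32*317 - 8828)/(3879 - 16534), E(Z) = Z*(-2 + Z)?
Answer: 31949437663/202480 ≈ 1.5779e+5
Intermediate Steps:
o = -1316/12655 (o = (10144 - 8828)/(-12655) = 1316*(-1/12655) = -1316/12655 ≈ -0.10399)
(40686 + E(-8))*(-10811/(-2720) + o) = (40686 - 8*(-2 - 8))*(-10811/(-2720) - 1316/12655) = (40686 - 8*(-10))*(-10811*(-1/2720) - 1316/12655) = (40686 + 80)*(10811/2720 - 1316/12655) = 40766*(26646737/6884320) = 31949437663/202480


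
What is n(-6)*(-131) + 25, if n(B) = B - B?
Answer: 25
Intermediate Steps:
n(B) = 0
n(-6)*(-131) + 25 = 0*(-131) + 25 = 0 + 25 = 25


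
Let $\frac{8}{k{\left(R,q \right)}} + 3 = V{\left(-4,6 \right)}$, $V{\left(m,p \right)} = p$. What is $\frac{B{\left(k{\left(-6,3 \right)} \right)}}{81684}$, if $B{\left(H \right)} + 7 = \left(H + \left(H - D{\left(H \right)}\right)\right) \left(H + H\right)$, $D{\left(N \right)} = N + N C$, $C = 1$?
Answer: $- \frac{7}{81684} \approx -8.5696 \cdot 10^{-5}$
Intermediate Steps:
$k{\left(R,q \right)} = \frac{8}{3}$ ($k{\left(R,q \right)} = \frac{8}{-3 + 6} = \frac{8}{3}$)
$D{\left(N \right)} = 2 N$ ($D{\left(N \right)} = N + N 1 = N + N = 2 N$)
$B{\left(H \right)} = -7$ ($B{\left(H \right)} = -7 + \left(H + \left(H - 2 H\right)\right) \left(H + H\right) = -7 + \left(H + \left(H - 2 H\right)\right) 2 H = -7 + \left(H - H\right) 2 H = -7 + 0 \cdot 2 H = -7 + 0 = -7$)
$\frac{B{\left(k{\left(-6,3 \right)} \right)}}{81684} = - \frac{7}{81684}$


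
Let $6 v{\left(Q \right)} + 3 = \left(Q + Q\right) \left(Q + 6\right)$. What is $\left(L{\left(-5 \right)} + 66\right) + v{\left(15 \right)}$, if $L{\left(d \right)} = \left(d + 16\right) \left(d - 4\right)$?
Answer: $\frac{143}{2} \approx 71.5$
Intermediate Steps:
$v{\left(Q \right)} = - \frac{1}{2} + \frac{Q \left(6 + Q\right)}{3}$ ($v{\left(Q \right)} = - \frac{1}{2} + \frac{\left(Q + Q\right) \left(Q + 6\right)}{6} = - \frac{1}{2} + \frac{2 Q \left(6 + Q\right)}{6} = - \frac{1}{2} + \frac{Q \left(6 + Q\right)}{3}$)
$L{\left(d \right)} = \left(-4 + d\right) \left(16 + d\right)$ ($L{\left(d \right)} = \left(16 + d\right) \left(-4 + d\right) = \left(-4 + d\right) \left(16 + d\right)$)
$\left(L{\left(-5 \right)} + 66\right) + v{\left(15 \right)} = \left(\left(-64 + \left(-5\right)^{2} + 12 \left(-5\right)\right) + 66\right) + \left(- \frac{1}{2} + 2 \cdot 15 + \frac{15^{2}}{3}\right) = \left(\left(-64 + 25 - 60\right) + 66\right) + \left(- \frac{1}{2} + 30 + \frac{1}{3} \cdot 225\right) = \left(-99 + 66\right) + \left(- \frac{1}{2} + 30 + 75\right) = -33 + \frac{209}{2} = \frac{143}{2}$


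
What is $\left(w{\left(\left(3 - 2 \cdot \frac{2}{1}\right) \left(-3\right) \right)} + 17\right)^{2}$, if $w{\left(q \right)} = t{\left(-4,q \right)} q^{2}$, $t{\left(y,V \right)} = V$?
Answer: $1936$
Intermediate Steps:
$w{\left(q \right)} = q^{3}$ ($w{\left(q \right)} = q q^{2} = q^{3}$)
$\left(w{\left(\left(3 - 2 \cdot \frac{2}{1}\right) \left(-3\right) \right)} + 17\right)^{2} = \left(\left(\left(3 - 2 \cdot \frac{2}{1}\right) \left(-3\right)\right)^{3} + 17\right)^{2} = \left(\left(\left(3 - 2 \cdot 2 \cdot 1\right) \left(-3\right)\right)^{3} + 17\right)^{2} = \left(\left(\left(3 - 4\right) \left(-3\right)\right)^{3} + 17\right)^{2} = \left(\left(\left(-1\right) \left(-3\right)\right)^{3} + 17\right)^{2} = \left(3^{3} + 17\right)^{2} = \left(27 + 17\right)^{2} = 44^{2} = 1936$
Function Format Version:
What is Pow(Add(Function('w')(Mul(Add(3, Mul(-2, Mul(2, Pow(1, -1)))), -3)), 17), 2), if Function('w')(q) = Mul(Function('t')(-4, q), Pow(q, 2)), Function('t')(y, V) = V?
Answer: 1936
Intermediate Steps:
Function('w')(q) = Pow(q, 3) (Function('w')(q) = Mul(q, Pow(q, 2)) = Pow(q, 3))
Pow(Add(Function('w')(Mul(Add(3, Mul(-2, Mul(2, Pow(1, -1)))), -3)), 17), 2) = Pow(Add(Pow(Mul(Add(3, Mul(-2, Mul(2, Pow(1, -1)))), -3), 3), 17), 2) = Pow(Add(Pow(Mul(Add(3, Mul(-2, Mul(2, 1))), -3), 3), 17), 2) = Pow(Add(Pow(Mul(Add(3, Mul(-2, 2)), -3), 3), 17), 2) = Pow(Add(Pow(Mul(Add(3, -4), -3), 3), 17), 2) = Pow(Add(Pow(Mul(-1, -3), 3), 17), 2) = Pow(Add(Pow(3, 3), 17), 2) = Pow(Add(27, 17), 2) = Pow(44, 2) = 1936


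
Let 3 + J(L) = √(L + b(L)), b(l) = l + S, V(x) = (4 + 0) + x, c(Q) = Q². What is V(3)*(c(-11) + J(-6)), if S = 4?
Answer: 826 + 14*I*√2 ≈ 826.0 + 19.799*I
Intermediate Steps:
V(x) = 4 + x
b(l) = 4 + l (b(l) = l + 4 = 4 + l)
J(L) = -3 + √(4 + 2*L) (J(L) = -3 + √(L + (4 + L)) = -3 + √(4 + 2*L))
V(3)*(c(-11) + J(-6)) = (4 + 3)*((-11)² + (-3 + √(4 + 2*(-6)))) = 7*(121 + (-3 + √(4 - 12))) = 7*(121 + (-3 + √(-8))) = 7*(121 + (-3 + 2*I*√2)) = 7*(118 + 2*I*√2) = 826 + 14*I*√2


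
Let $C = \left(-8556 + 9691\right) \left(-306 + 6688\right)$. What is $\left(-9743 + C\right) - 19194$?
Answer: $7214633$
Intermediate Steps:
$C = 7243570$ ($C = 1135 \cdot 6382 = 7243570$)
$\left(-9743 + C\right) - 19194 = \left(-9743 + 7243570\right) - 19194 = 7233827 - 19194 = 7214633$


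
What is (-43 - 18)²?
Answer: 3721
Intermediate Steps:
(-43 - 18)² = (-61)² = 3721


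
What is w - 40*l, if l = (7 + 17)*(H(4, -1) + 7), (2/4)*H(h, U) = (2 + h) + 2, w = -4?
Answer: -22084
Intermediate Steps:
H(h, U) = 8 + 2*h (H(h, U) = 2*((2 + h) + 2) = 2*(4 + h) = 8 + 2*h)
l = 552 (l = (7 + 17)*((8 + 2*4) + 7) = 24*((8 + 8) + 7) = 24*(16 + 7) = 24*23 = 552)
w - 40*l = -4 - 40*552 = -4 - 22080 = -22084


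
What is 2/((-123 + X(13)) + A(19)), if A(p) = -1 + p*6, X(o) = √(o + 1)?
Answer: -10/43 - √14/43 ≈ -0.31957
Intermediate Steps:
X(o) = √(1 + o)
A(p) = -1 + 6*p
2/((-123 + X(13)) + A(19)) = 2/((-123 + √(1 + 13)) + (-1 + 6*19)) = 2/((-123 + √14) + (-1 + 114)) = 2/((-123 + √14) + 113) = 2/(-10 + √14)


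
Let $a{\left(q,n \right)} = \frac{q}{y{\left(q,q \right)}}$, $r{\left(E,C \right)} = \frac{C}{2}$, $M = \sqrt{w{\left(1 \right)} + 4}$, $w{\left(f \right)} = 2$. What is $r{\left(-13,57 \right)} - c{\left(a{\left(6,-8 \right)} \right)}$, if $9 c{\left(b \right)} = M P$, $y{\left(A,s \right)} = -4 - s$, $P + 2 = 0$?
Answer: $\frac{57}{2} + \frac{2 \sqrt{6}}{9} \approx 29.044$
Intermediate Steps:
$P = -2$ ($P = -2 + 0 = -2$)
$M = \sqrt{6}$ ($M = \sqrt{2 + 4} = \sqrt{6} \approx 2.4495$)
$r{\left(E,C \right)} = \frac{C}{2}$ ($r{\left(E,C \right)} = C \frac{1}{2} = \frac{C}{2}$)
$a{\left(q,n \right)} = \frac{q}{-4 - q}$
$c{\left(b \right)} = - \frac{2 \sqrt{6}}{9}$ ($c{\left(b \right)} = \frac{\sqrt{6} \left(-2\right)}{9} = \frac{\left(-2\right) \sqrt{6}}{9} = - \frac{2 \sqrt{6}}{9}$)
$r{\left(-13,57 \right)} - c{\left(a{\left(6,-8 \right)} \right)} = \frac{1}{2} \cdot 57 - - \frac{2 \sqrt{6}}{9} = \frac{57}{2} + \frac{2 \sqrt{6}}{9}$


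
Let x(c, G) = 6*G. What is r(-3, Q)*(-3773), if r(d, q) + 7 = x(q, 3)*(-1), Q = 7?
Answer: 94325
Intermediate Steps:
r(d, q) = -25 (r(d, q) = -7 + (6*3)*(-1) = -7 + 18*(-1) = -7 - 18 = -25)
r(-3, Q)*(-3773) = -25*(-3773) = 94325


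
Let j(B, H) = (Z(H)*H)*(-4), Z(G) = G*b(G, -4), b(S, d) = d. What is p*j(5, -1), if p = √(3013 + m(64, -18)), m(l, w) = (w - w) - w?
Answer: 16*√3031 ≈ 880.87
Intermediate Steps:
Z(G) = -4*G (Z(G) = G*(-4) = -4*G)
m(l, w) = -w (m(l, w) = 0 - w = -w)
j(B, H) = 16*H² (j(B, H) = ((-4*H)*H)*(-4) = -4*H²*(-4) = 16*H²)
p = √3031 (p = √(3013 - 1*(-18)) = √(3013 + 18) = √3031 ≈ 55.055)
p*j(5, -1) = √3031*(16*(-1)²) = √3031*(16*1) = √3031*16 = 16*√3031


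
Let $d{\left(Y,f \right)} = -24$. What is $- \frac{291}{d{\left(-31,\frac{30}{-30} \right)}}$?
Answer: $\frac{97}{8} \approx 12.125$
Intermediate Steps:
$- \frac{291}{d{\left(-31,\frac{30}{-30} \right)}} = - \frac{291}{-24} = \left(-291\right) \left(- \frac{1}{24}\right) = \frac{97}{8}$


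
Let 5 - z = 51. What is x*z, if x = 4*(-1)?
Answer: 184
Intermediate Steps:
z = -46 (z = 5 - 1*51 = 5 - 51 = -46)
x = -4
x*z = -4*(-46) = 184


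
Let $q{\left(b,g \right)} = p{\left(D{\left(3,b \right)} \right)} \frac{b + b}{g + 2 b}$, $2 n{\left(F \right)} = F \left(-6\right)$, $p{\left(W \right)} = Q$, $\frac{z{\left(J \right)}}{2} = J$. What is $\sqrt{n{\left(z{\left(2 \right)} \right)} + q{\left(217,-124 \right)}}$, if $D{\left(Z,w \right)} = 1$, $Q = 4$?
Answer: $\frac{4 i \sqrt{10}}{5} \approx 2.5298 i$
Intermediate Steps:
$z{\left(J \right)} = 2 J$
$p{\left(W \right)} = 4$
$n{\left(F \right)} = - 3 F$ ($n{\left(F \right)} = \frac{F \left(-6\right)}{2} = \frac{\left(-6\right) F}{2} = - 3 F$)
$q{\left(b,g \right)} = \frac{8 b}{g + 2 b}$ ($q{\left(b,g \right)} = 4 \frac{b + b}{g + 2 b} = 4 \frac{2 b}{g + 2 b} = \frac{8 b}{g + 2 b}$)
$\sqrt{n{\left(z{\left(2 \right)} \right)} + q{\left(217,-124 \right)}} = \sqrt{- 3 \cdot 2 \cdot 2 + 8 \cdot 217 \frac{1}{-124 + 2 \cdot 217}} = \sqrt{\left(-3\right) 4 + 8 \cdot 217 \frac{1}{-124 + 434}} = \sqrt{-12 + 8 \cdot 217 \cdot \frac{1}{310}} = \sqrt{-12 + \frac{28}{5}} = \sqrt{- \frac{32}{5}} = \frac{4 i \sqrt{10}}{5}$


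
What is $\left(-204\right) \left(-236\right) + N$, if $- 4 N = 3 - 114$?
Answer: $\frac{192687}{4} \approx 48172.0$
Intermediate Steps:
$N = \frac{111}{4}$ ($N = - \frac{3 - 114}{4} = \left(- \frac{1}{4}\right) \left(-111\right) = \frac{111}{4} \approx 27.75$)
$\left(-204\right) \left(-236\right) + N = \left(-204\right) \left(-236\right) + \frac{111}{4} = 48144 + \frac{111}{4} = \frac{192687}{4}$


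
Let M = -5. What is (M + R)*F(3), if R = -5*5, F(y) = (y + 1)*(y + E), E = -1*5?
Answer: 240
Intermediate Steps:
E = -5
F(y) = (1 + y)*(-5 + y) (F(y) = (y + 1)*(y - 5) = (1 + y)*(-5 + y))
R = -25
(M + R)*F(3) = (-5 - 25)*(-5 + 3**2 - 4*3) = -30*(-5 + 9 - 12) = -30*(-8) = 240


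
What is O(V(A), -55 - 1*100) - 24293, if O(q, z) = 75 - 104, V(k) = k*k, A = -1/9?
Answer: -24322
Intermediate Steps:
A = -⅑ (A = -1*⅑ = -⅑ ≈ -0.11111)
V(k) = k²
O(q, z) = -29
O(V(A), -55 - 1*100) - 24293 = -29 - 24293 = -24322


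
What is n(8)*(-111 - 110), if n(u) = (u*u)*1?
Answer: -14144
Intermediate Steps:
n(u) = u² (n(u) = u²*1 = u²)
n(8)*(-111 - 110) = 8²*(-111 - 110) = 64*(-221) = -14144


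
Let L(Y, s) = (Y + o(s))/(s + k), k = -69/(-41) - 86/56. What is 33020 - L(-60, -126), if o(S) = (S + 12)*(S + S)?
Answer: 4803607444/144479 ≈ 33248.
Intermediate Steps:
k = 169/1148 (k = -69*(-1/41) - 86*1/56 = 69/41 - 43/28 = 169/1148 ≈ 0.14721)
o(S) = 2*S*(12 + S) (o(S) = (12 + S)*(2*S) = 2*S*(12 + S))
L(Y, s) = (Y + 2*s*(12 + s))/(169/1148 + s) (L(Y, s) = (Y + 2*s*(12 + s))/(s + 169/1148) = (Y + 2*s*(12 + s))/(169/1148 + s))
33020 - L(-60, -126) = 33020 - 1148*(-60 + 2*(-126)*(12 - 126))/(169 + 1148*(-126)) = 33020 - 1148*(-60 + 2*(-126)*(-114))/(169 - 144648) = 33020 - 1148*(-60 + 28728)/(-144479) = 33020 - 1148*(-1)*28668/144479 = 33020 - 1*(-32910864/144479) = 33020 + 32910864/144479 = 4803607444/144479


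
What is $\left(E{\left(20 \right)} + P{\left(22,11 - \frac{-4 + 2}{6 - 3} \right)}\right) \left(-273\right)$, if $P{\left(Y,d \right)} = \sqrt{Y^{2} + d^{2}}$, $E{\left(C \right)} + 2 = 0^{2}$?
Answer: $546 - 91 \sqrt{5581} \approx -6252.3$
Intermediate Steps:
$E{\left(C \right)} = -2$ ($E{\left(C \right)} = -2 + 0^{2} = -2 + 0 = -2$)
$\left(E{\left(20 \right)} + P{\left(22,11 - \frac{-4 + 2}{6 - 3} \right)}\right) \left(-273\right) = \left(-2 + \sqrt{22^{2} + \left(11 - \frac{-4 + 2}{6 - 3}\right)^{2}}\right) \left(-273\right) = \left(-2 + \sqrt{484 + \left(11 - - \frac{2}{3}\right)^{2}}\right) \left(-273\right) = \left(-2 + \sqrt{484 + \left(11 + \frac{2}{3}\right)^{2}}\right) \left(-273\right) = \left(-2 + \sqrt{484 + \left(\frac{35}{3}\right)^{2}}\right) \left(-273\right) = \left(-2 + \sqrt{484 + \frac{1225}{9}}\right) \left(-273\right) = \left(-2 + \sqrt{\frac{5581}{9}}\right) \left(-273\right) = \left(-2 + \frac{\sqrt{5581}}{3}\right) \left(-273\right) = 546 - 91 \sqrt{5581}$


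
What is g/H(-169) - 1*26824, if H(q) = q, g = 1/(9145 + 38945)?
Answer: -218004281041/8127210 ≈ -26824.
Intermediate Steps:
g = 1/48090 ≈ 2.0794e-5
g/H(-169) - 1*26824 = (1/48090)/(-169) - 1*26824 = (1/48090)*(-1/169) - 26824 = -1/8127210 - 26824 = -218004281041/8127210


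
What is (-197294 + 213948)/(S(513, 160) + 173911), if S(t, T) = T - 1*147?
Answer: 8327/86962 ≈ 0.095755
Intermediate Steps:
S(t, T) = -147 + T (S(t, T) = T - 147 = -147 + T)
(-197294 + 213948)/(S(513, 160) + 173911) = (-197294 + 213948)/((-147 + 160) + 173911) = 16654/(13 + 173911) = 16654/173924 = 16654*(1/173924) = 8327/86962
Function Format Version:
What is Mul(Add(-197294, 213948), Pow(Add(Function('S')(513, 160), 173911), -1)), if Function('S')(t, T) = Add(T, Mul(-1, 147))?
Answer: Rational(8327, 86962) ≈ 0.095755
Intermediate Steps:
Function('S')(t, T) = Add(-147, T) (Function('S')(t, T) = Add(T, -147) = Add(-147, T))
Mul(Add(-197294, 213948), Pow(Add(Function('S')(513, 160), 173911), -1)) = Mul(Add(-197294, 213948), Pow(Add(Add(-147, 160), 173911), -1)) = Mul(16654, Pow(Add(13, 173911), -1)) = Mul(16654, Pow(173924, -1)) = Mul(16654, Rational(1, 173924)) = Rational(8327, 86962)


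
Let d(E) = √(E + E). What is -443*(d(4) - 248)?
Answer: 109864 - 886*√2 ≈ 1.0861e+5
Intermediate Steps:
d(E) = √2*√E (d(E) = √(2*E) = √2*√E)
-443*(d(4) - 248) = -443*(√2*√4 - 248) = -443*(√2*2 - 248) = -443*(2*√2 - 248) = -443*(-248 + 2*√2) = 109864 - 886*√2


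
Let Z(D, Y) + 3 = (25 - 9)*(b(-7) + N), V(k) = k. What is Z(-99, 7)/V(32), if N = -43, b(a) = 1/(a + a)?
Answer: -4845/224 ≈ -21.629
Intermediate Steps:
b(a) = 1/(2*a)
Z(D, Y) = -4845/7 (Z(D, Y) = -3 + (25 - 9)*((1/2)/(-7) - 43) = -3 + 16*((1/2)*(-1/7) - 43) = -3 + 16*(-1/14 - 43) = -3 + 16*(-603/14) = -3 - 4824/7 = -4845/7)
Z(-99, 7)/V(32) = -4845/7/32 = -4845/7*1/32 = -4845/224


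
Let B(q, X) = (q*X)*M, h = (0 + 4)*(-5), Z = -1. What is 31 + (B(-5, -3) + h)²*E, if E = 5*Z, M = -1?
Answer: -6094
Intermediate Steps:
h = -20 (h = 4*(-5) = -20)
E = -5 (E = 5*(-1) = -5)
B(q, X) = -X*q (B(q, X) = (q*X)*(-1) = (X*q)*(-1) = -X*q)
31 + (B(-5, -3) + h)²*E = 31 + (-1*(-3)*(-5) - 20)²*(-5) = 31 + (-15 - 20)²*(-5) = 31 + (-35)²*(-5) = 31 + 1225*(-5) = 31 - 6125 = -6094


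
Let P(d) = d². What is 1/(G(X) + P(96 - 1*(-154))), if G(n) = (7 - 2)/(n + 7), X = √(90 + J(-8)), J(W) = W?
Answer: 412493/25780374995 - √82/25780374995 ≈ 1.6000e-5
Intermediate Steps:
X = √82 (X = √(90 - 8) = √82 ≈ 9.0554)
G(n) = 5/(7 + n)
1/(G(X) + P(96 - 1*(-154))) = 1/(5/(7 + √82) + (96 - 1*(-154))²) = 1/(5/(7 + √82) + (96 + 154)²) = 1/(5/(7 + √82) + 250²) = 1/(5/(7 + √82) + 62500) = 1/(62500 + 5/(7 + √82))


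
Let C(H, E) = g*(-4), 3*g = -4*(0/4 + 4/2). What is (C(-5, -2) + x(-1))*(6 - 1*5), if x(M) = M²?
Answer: 35/3 ≈ 11.667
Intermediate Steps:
g = -8/3 (g = (-4*(0/4 + 4/2))/3 = (-4*(0*(¼) + 4*(½)))/3 = (-4*(0 + 2))/3 = (-4*2)/3 = (⅓)*(-8) = -8/3 ≈ -2.6667)
C(H, E) = 32/3 (C(H, E) = -8/3*(-4) = 32/3)
(C(-5, -2) + x(-1))*(6 - 1*5) = (32/3 + (-1)²)*(6 - 1*5) = (32/3 + 1)*(6 - 5) = (35/3)*1 = 35/3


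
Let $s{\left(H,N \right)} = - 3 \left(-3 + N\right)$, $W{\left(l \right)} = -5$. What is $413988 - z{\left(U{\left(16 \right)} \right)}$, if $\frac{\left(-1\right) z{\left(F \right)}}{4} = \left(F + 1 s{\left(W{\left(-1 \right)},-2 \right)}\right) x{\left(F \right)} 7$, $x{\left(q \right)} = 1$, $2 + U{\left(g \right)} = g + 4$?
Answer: $414912$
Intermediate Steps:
$U{\left(g \right)} = 2 + g$ ($U{\left(g \right)} = -2 + \left(g + 4\right) = -2 + \left(4 + g\right) = 2 + g$)
$s{\left(H,N \right)} = 9 - 3 N$
$z{\left(F \right)} = -420 - 28 F$ ($z{\left(F \right)} = - 4 \left(F + 1 \left(9 - -6\right)\right) 1 \cdot 7 = - 4 \left(F + 1 \left(9 + 6\right)\right) 1 \cdot 7 = - 4 \left(F + 1 \cdot 15\right) 1 \cdot 7 = - 4 \left(F + 15\right) 1 \cdot 7 = - 4 \left(15 + F\right) 1 \cdot 7 = - 4 \left(15 + F\right) 7 = - 4 \left(105 + 7 F\right) = -420 - 28 F$)
$413988 - z{\left(U{\left(16 \right)} \right)} = 413988 - \left(-420 - 28 \left(2 + 16\right)\right) = 413988 - \left(-420 - 504\right) = 413988 - -924 = 413988 + 924 = 414912$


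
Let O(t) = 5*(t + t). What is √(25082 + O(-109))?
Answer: 2*√5998 ≈ 154.89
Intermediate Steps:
O(t) = 10*t (O(t) = 5*(2*t) = 10*t)
√(25082 + O(-109)) = √(25082 + 10*(-109)) = √(25082 - 1090) = √23992 = 2*√5998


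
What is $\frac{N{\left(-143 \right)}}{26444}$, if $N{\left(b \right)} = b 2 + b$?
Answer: $- \frac{39}{2404} \approx -0.016223$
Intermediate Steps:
$N{\left(b \right)} = 3 b$ ($N{\left(b \right)} = 2 b + b = 3 b$)
$\frac{N{\left(-143 \right)}}{26444} = \frac{3 \left(-143\right)}{26444} = \left(-429\right) \frac{1}{26444} = - \frac{39}{2404}$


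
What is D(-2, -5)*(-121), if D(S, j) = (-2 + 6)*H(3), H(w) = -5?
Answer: 2420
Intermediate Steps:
D(S, j) = -20 (D(S, j) = (-2 + 6)*(-5) = 4*(-5) = -20)
D(-2, -5)*(-121) = -20*(-121) = 2420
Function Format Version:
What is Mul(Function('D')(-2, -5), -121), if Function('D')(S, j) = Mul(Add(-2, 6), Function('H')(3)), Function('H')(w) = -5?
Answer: 2420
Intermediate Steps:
Function('D')(S, j) = -20 (Function('D')(S, j) = Mul(Add(-2, 6), -5) = Mul(4, -5) = -20)
Mul(Function('D')(-2, -5), -121) = Mul(-20, -121) = 2420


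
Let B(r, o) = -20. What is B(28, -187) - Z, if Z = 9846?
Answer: -9866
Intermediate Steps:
B(28, -187) - Z = -20 - 1*9846 = -20 - 9846 = -9866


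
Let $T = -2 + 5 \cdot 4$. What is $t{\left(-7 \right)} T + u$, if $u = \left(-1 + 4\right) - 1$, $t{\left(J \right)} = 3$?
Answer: $56$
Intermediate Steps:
$u = 2$ ($u = 3 - 1 = 2$)
$T = 18$ ($T = -2 + 20 = 18$)
$t{\left(-7 \right)} T + u = 3 \cdot 18 + 2 = 54 + 2 = 56$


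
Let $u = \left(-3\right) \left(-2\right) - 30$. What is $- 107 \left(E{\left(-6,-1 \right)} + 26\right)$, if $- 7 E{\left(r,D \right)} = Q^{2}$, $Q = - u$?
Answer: $\frac{42158}{7} \approx 6022.6$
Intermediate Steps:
$u = -24$ ($u = 6 - 30 = -24$)
$Q = 24$ ($Q = \left(-1\right) \left(-24\right) = 24$)
$E{\left(r,D \right)} = - \frac{576}{7}$ ($E{\left(r,D \right)} = - \frac{24^{2}}{7} = \left(- \frac{1}{7}\right) 576 = - \frac{576}{7}$)
$- 107 \left(E{\left(-6,-1 \right)} + 26\right) = - 107 \left(- \frac{576}{7} + 26\right) = \left(-107\right) \left(- \frac{394}{7}\right) = \frac{42158}{7}$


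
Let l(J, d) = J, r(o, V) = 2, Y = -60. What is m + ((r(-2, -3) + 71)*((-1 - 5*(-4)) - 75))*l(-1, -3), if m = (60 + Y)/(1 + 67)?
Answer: 4088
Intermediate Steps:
m = 0 (m = (60 - 60)/(1 + 67) = 0/68 = 0*(1/68) = 0)
m + ((r(-2, -3) + 71)*((-1 - 5*(-4)) - 75))*l(-1, -3) = 0 + ((2 + 71)*((-1 - 5*(-4)) - 75))*(-1) = 0 + (73*((-1 + 20) - 75))*(-1) = 0 + (73*(19 - 75))*(-1) = 0 + (73*(-56))*(-1) = 0 - 4088*(-1) = 0 + 4088 = 4088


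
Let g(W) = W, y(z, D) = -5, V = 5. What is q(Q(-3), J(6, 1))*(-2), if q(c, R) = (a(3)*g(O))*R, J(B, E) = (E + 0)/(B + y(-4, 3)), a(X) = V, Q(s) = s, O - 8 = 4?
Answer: -120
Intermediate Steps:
O = 12 (O = 8 + 4 = 12)
a(X) = 5
J(B, E) = E/(-5 + B) (J(B, E) = (E + 0)/(B - 5) = E/(-5 + B))
q(c, R) = 60*R (q(c, R) = (5*12)*R = 60*R)
q(Q(-3), J(6, 1))*(-2) = (60*(1/(-5 + 6)))*(-2) = (60*(1/1))*(-2) = (60*(1*1))*(-2) = (60*1)*(-2) = 60*(-2) = -120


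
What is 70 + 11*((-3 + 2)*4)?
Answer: 26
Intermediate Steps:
70 + 11*((-3 + 2)*4) = 70 + 11*(-1*4) = 70 + 11*(-4) = 70 - 44 = 26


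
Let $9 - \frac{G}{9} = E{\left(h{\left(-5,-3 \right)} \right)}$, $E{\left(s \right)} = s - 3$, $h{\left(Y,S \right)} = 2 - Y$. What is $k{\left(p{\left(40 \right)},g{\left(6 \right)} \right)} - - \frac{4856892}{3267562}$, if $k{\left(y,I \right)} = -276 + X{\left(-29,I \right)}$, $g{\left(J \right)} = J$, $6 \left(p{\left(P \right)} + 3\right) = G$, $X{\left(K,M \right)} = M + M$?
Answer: $- \frac{428889738}{1633781} \approx -262.51$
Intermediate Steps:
$E{\left(s \right)} = -3 + s$
$X{\left(K,M \right)} = 2 M$
$G = 45$ ($G = 81 - 9 \left(-3 + \left(2 - -5\right)\right) = 81 - 9 \left(-3 + \left(2 + 5\right)\right) = 81 - 9 \left(-3 + 7\right) = 81 - 36 = 45$)
$p{\left(P \right)} = \frac{9}{2}$ ($p{\left(P \right)} = -3 + \frac{1}{6} \cdot 45 = -3 + \frac{15}{2} = \frac{9}{2}$)
$k{\left(y,I \right)} = -276 + 2 I$
$k{\left(p{\left(40 \right)},g{\left(6 \right)} \right)} - - \frac{4856892}{3267562} = \left(-276 + 2 \cdot 6\right) - - \frac{4856892}{3267562} = \left(-276 + 12\right) - \left(-4856892\right) \frac{1}{3267562} = -264 - - \frac{2428446}{1633781} = -264 + \frac{2428446}{1633781} = - \frac{428889738}{1633781}$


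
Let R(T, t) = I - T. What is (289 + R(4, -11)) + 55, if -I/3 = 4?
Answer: 328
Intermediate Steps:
I = -12 (I = -3*4 = -12)
R(T, t) = -12 - T
(289 + R(4, -11)) + 55 = (289 + (-12 - 1*4)) + 55 = (289 + (-12 - 4)) + 55 = (289 - 16) + 55 = 273 + 55 = 328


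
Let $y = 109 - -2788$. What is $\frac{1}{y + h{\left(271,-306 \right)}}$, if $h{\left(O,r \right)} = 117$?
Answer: $\frac{1}{3014} \approx 0.00033179$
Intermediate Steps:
$y = 2897$ ($y = 109 + 2788 = 2897$)
$\frac{1}{y + h{\left(271,-306 \right)}} = \frac{1}{2897 + 117} = \frac{1}{3014}$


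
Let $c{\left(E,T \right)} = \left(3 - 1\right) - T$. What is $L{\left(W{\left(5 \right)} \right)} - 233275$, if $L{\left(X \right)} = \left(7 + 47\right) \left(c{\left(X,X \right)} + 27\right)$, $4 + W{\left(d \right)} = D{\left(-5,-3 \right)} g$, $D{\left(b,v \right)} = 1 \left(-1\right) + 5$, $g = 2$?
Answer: $-231925$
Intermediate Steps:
$c{\left(E,T \right)} = 2 - T$
$D{\left(b,v \right)} = 4$ ($D{\left(b,v \right)} = -1 + 5 = 4$)
$W{\left(d \right)} = 4$ ($W{\left(d \right)} = -4 + 4 \cdot 2 = -4 + 8 = 4$)
$L{\left(X \right)} = 1566 - 54 X$ ($L{\left(X \right)} = \left(7 + 47\right) \left(\left(2 - X\right) + 27\right) = 54 \left(29 - X\right) = 1566 - 54 X$)
$L{\left(W{\left(5 \right)} \right)} - 233275 = \left(1566 - 216\right) - 233275 = 1350 - 233275 = -231925$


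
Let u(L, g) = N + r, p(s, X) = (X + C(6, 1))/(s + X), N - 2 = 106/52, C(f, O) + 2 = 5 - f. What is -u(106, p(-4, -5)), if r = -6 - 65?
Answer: 1741/26 ≈ 66.962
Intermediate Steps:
C(f, O) = 3 - f (C(f, O) = -2 + (5 - f) = 3 - f)
N = 105/26 (N = 2 + 106/52 = 2 + 106*(1/52) = 2 + 53/26 = 105/26 ≈ 4.0385)
p(s, X) = (-3 + X)/(X + s) (p(s, X) = (X + (3 - 1*6))/(s + X) = (X + (3 - 6))/(X + s) = (X - 3)/(X + s) = (-3 + X)/(X + s))
r = -71
u(L, g) = -1741/26 (u(L, g) = 105/26 - 71 = -1741/26)
-u(106, p(-4, -5)) = -1*(-1741/26) = 1741/26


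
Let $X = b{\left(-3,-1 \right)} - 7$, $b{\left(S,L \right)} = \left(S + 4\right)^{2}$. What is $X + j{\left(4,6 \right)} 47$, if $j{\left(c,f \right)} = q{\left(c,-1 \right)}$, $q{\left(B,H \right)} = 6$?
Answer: $276$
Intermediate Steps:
$b{\left(S,L \right)} = \left(4 + S\right)^{2}$
$j{\left(c,f \right)} = 6$
$X = -6$ ($X = \left(4 - 3\right)^{2} - 7 = 1^{2} - 7 = 1 - 7 = -6$)
$X + j{\left(4,6 \right)} 47 = -6 + 6 \cdot 47 = -6 + 282 = 276$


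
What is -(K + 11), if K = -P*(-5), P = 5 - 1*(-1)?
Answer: -41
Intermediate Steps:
P = 6 (P = 5 + 1 = 6)
K = 30 (K = -1*6*(-5) = -6*(-5) = 30)
-(K + 11) = -(30 + 11) = -1*41 = -41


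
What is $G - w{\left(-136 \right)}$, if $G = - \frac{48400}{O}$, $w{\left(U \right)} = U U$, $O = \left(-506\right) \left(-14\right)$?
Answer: $- \frac{2978956}{161} \approx -18503.0$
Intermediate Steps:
$O = 7084$
$w{\left(U \right)} = U^{2}$
$G = - \frac{1100}{161}$ ($G = - \frac{48400}{7084} = \left(-48400\right) \frac{1}{7084} = - \frac{1100}{161} \approx -6.8323$)
$G - w{\left(-136 \right)} = - \frac{1100}{161} - \left(-136\right)^{2} = - \frac{1100}{161} - 18496 = - \frac{2978956}{161}$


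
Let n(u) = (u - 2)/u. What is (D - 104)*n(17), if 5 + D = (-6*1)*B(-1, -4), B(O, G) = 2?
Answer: -1815/17 ≈ -106.76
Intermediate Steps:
n(u) = (-2 + u)/u
D = -17 (D = -5 - 6*1*2 = -5 - 6*2 = -5 - 12 = -17)
(D - 104)*n(17) = (-17 - 104)*((-2 + 17)/17) = -121*15/17 = -1815/17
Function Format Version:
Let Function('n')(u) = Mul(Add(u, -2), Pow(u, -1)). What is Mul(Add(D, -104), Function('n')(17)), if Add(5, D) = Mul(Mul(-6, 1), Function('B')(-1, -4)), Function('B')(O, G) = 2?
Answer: Rational(-1815, 17) ≈ -106.76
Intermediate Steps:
Function('n')(u) = Mul(Pow(u, -1), Add(-2, u)) (Function('n')(u) = Mul(Add(-2, u), Pow(u, -1)) = Mul(Pow(u, -1), Add(-2, u)))
D = -17 (D = Add(-5, Mul(Mul(-6, 1), 2)) = Add(-5, Mul(-6, 2)) = Add(-5, -12) = -17)
Mul(Add(D, -104), Function('n')(17)) = Mul(Add(-17, -104), Mul(Pow(17, -1), Add(-2, 17))) = Mul(-121, Mul(Rational(1, 17), 15)) = Mul(-121, Rational(15, 17)) = Rational(-1815, 17)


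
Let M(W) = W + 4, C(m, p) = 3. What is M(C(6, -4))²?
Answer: 49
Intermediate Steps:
M(W) = 4 + W
M(C(6, -4))² = (4 + 3)² = 7² = 49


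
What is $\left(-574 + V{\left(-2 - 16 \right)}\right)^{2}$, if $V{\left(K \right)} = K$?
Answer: $350464$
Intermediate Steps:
$\left(-574 + V{\left(-2 - 16 \right)}\right)^{2} = \left(-574 - 18\right)^{2} = \left(-592\right)^{2} = 350464$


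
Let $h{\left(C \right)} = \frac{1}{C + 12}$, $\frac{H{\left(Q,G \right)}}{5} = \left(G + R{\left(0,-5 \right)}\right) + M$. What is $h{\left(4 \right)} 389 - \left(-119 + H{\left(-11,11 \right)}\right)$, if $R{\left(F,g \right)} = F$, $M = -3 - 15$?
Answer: $\frac{2853}{16} \approx 178.31$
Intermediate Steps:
$M = -18$ ($M = -3 - 15 = -18$)
$H{\left(Q,G \right)} = -90 + 5 G$ ($H{\left(Q,G \right)} = 5 \left(\left(G + 0\right) - 18\right) = 5 \left(G - 18\right) = 5 \left(-18 + G\right) = -90 + 5 G$)
$h{\left(C \right)} = \frac{1}{12 + C}$
$h{\left(4 \right)} 389 - \left(-119 + H{\left(-11,11 \right)}\right) = \frac{1}{12 + 4} \cdot 389 + \left(12 - \left(-107 + \left(-90 + 5 \cdot 11\right)\right)\right) = \frac{1}{16} \cdot 389 + \left(12 - \left(-107 + \left(-90 + 55\right)\right)\right) = \frac{1}{16} \cdot 389 + \left(12 - \left(-107 - 35\right)\right) = \frac{389}{16} + \left(12 - -142\right) = \frac{389}{16} + \left(12 + 142\right) = \frac{389}{16} + 154 = \frac{2853}{16}$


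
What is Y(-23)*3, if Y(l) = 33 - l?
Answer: 168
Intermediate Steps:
Y(-23)*3 = (33 - 1*(-23))*3 = (33 + 23)*3 = 56*3 = 168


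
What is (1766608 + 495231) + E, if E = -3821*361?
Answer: 882458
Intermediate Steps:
E = -1379381
(1766608 + 495231) + E = (1766608 + 495231) - 1379381 = 2261839 - 1379381 = 882458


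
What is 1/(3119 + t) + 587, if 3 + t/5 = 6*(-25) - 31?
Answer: 1290814/2199 ≈ 587.00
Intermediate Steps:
t = -920 (t = -15 + 5*(6*(-25) - 31) = -15 + 5*(-150 - 31) = -15 + 5*(-181) = -15 - 905 = -920)
1/(3119 + t) + 587 = 1/(3119 - 920) + 587 = 1/2199 + 587 = 1290814/2199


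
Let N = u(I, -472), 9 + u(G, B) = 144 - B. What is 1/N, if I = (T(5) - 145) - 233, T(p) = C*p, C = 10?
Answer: 1/607 ≈ 0.0016474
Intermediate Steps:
T(p) = 10*p
I = -328 (I = (10*5 - 145) - 233 = (50 - 145) - 233 = -95 - 233 = -328)
u(G, B) = 135 - B (u(G, B) = -9 + (144 - B) = 135 - B)
N = 607 (N = 135 - 1*(-472) = 135 + 472 = 607)
1/N = 1/607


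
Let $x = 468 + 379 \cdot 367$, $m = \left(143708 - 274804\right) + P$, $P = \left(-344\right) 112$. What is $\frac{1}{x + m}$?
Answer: $- \frac{1}{30063} \approx -3.3263 \cdot 10^{-5}$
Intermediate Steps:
$P = -38528$
$m = -169624$ ($m = \left(143708 - 274804\right) - 38528 = -131096 - 38528 = -169624$)
$x = 139561$ ($x = 468 + 139093 = 139561$)
$\frac{1}{x + m} = \frac{1}{139561 - 169624} = \frac{1}{-30063} = - \frac{1}{30063}$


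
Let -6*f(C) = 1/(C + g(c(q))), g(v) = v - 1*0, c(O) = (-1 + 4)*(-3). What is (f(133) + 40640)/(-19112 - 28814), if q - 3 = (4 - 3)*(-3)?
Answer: -30236159/35656944 ≈ -0.84797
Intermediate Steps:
q = 0 (q = 3 + (4 - 3)*(-3) = 3 + 1*(-3) = 3 - 3 = 0)
c(O) = -9 (c(O) = 3*(-3) = -9)
g(v) = v (g(v) = v + 0 = v)
f(C) = -1/(6*(-9 + C)) (f(C) = -1/(6*(C - 9)) = -1/(6*(-9 + C)))
(f(133) + 40640)/(-19112 - 28814) = (-1/(-54 + 6*133) + 40640)/(-19112 - 28814) = (-1/(-54 + 798) + 40640)/(-47926) = (-1/744 + 40640)*(-1/47926) = (30236159/744)*(-1/47926) = -30236159/35656944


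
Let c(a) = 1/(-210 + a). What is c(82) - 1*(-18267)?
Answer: 2338175/128 ≈ 18267.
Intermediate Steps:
c(82) - 1*(-18267) = 1/(-210 + 82) - 1*(-18267) = 1/(-128) + 18267 = -1/128 + 18267 = 2338175/128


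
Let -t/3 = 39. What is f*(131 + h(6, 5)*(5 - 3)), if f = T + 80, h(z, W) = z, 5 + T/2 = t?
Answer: -23452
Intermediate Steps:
t = -117 (t = -3*39 = -117)
T = -244 (T = -10 + 2*(-117) = -10 - 234 = -244)
f = -164 (f = -244 + 80 = -164)
f*(131 + h(6, 5)*(5 - 3)) = -164*(131 + 6*(5 - 3)) = -164*(131 + 6*2) = -164*(131 + 12) = -164*143 = -23452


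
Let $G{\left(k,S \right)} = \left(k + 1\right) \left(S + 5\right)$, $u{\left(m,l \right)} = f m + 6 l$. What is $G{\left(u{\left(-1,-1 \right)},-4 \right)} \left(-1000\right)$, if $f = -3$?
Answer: $2000$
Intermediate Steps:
$u{\left(m,l \right)} = - 3 m + 6 l$
$G{\left(k,S \right)} = \left(1 + k\right) \left(5 + S\right)$
$G{\left(u{\left(-1,-1 \right)},-4 \right)} \left(-1000\right) = \left(5 - 4 + 5 \left(\left(-3\right) \left(-1\right) + 6 \left(-1\right)\right) - 4 \left(\left(-3\right) \left(-1\right) + 6 \left(-1\right)\right)\right) \left(-1000\right) = \left(5 - 4 + 5 \left(3 - 6\right) - 4 \left(3 - 6\right)\right) \left(-1000\right) = \left(5 - 4 + 5 \left(-3\right) - -12\right) \left(-1000\right) = \left(5 - 4 - 15 + 12\right) \left(-1000\right) = \left(-2\right) \left(-1000\right) = 2000$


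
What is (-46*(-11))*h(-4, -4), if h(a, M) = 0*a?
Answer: 0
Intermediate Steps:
h(a, M) = 0
(-46*(-11))*h(-4, -4) = -46*(-11)*0 = 506*0 = 0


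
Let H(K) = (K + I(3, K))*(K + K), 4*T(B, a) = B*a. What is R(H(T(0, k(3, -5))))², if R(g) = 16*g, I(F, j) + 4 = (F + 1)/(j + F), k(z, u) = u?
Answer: 0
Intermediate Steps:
I(F, j) = -4 + (1 + F)/(F + j) (I(F, j) = -4 + (F + 1)/(j + F) = -4 + (1 + F)/(F + j))
T(B, a) = B*a/4 (T(B, a) = (B*a)/4 = B*a/4)
H(K) = 2*K*(K + (-8 - 4*K)/(3 + K)) (H(K) = (K + (1 - 4*K - 3*3)/(3 + K))*(K + K) = (K + (1 - 4*K - 9)/(3 + K))*(2*K) = (K + (-8 - 4*K)/(3 + K))*(2*K) = 2*K*(K + (-8 - 4*K)/(3 + K)))
R(H(T(0, k(3, -5))))² = (16*(2*((¼)*0*(-5))*(-8 + ((¼)*0*(-5))² - 0*(-5)/4)/(3 + (¼)*0*(-5))))² = (16*(2*0*(-8 + 0² - 1*0)/(3 + 0)))² = (16*(2*0*(-8 + 0 + 0)/3))² = (16*(2*0*(⅓)*(-8)))² = (16*0)² = 0² = 0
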